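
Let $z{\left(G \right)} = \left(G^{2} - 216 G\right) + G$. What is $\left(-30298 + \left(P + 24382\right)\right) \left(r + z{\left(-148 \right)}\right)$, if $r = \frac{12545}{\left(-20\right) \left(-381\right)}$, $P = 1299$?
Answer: $- \frac{126010065015}{508} \approx -2.4805 \cdot 10^{8}$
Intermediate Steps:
$z{\left(G \right)} = G^{2} - 215 G$
$r = \frac{2509}{1524}$ ($r = \frac{12545}{7620} = 12545 \cdot \frac{1}{7620} = \frac{2509}{1524} \approx 1.6463$)
$\left(-30298 + \left(P + 24382\right)\right) \left(r + z{\left(-148 \right)}\right) = \left(-30298 + \left(1299 + 24382\right)\right) \left(\frac{2509}{1524} - 148 \left(-215 - 148\right)\right) = \left(-30298 + 25681\right) \left(\frac{2509}{1524} - -53724\right) = - 4617 \left(\frac{2509}{1524} + 53724\right) = \left(-4617\right) \frac{81877885}{1524} = - \frac{126010065015}{508}$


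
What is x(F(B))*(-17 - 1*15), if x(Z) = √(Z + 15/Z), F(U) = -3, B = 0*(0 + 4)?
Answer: -64*I*√2 ≈ -90.51*I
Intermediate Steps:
B = 0 (B = 0*4 = 0)
x(F(B))*(-17 - 1*15) = √(-3 + 15/(-3))*(-17 - 1*15) = √(-3 + 15*(-⅓))*(-17 - 15) = √(-3 - 5)*(-32) = √(-8)*(-32) = (2*I*√2)*(-32) = -64*I*√2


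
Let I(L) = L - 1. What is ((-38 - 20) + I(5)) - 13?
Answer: -67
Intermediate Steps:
I(L) = -1 + L
((-38 - 20) + I(5)) - 13 = ((-38 - 20) + (-1 + 5)) - 13 = (-58 + 4) - 13 = -54 - 13 = -67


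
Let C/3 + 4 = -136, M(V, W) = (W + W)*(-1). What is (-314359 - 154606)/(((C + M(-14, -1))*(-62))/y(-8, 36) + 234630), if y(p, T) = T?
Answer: -4220685/2118149 ≈ -1.9926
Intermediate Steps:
M(V, W) = -2*W (M(V, W) = (2*W)*(-1) = -2*W)
C = -420 (C = -12 + 3*(-136) = -12 - 408 = -420)
(-314359 - 154606)/(((C + M(-14, -1))*(-62))/y(-8, 36) + 234630) = (-314359 - 154606)/(((-420 - 2*(-1))*(-62))/36 + 234630) = -468965/(((-420 + 2)*(-62))*(1/36) + 234630) = -468965/(-418*(-62)*(1/36) + 234630) = -468965/(25916*(1/36) + 234630) = -468965/(6479/9 + 234630) = -468965/2118149/9 = -468965*9/2118149 = -4220685/2118149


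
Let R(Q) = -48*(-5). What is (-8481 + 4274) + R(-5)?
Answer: -3967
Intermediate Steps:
R(Q) = 240
(-8481 + 4274) + R(-5) = (-8481 + 4274) + 240 = -4207 + 240 = -3967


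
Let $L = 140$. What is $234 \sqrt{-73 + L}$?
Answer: $234 \sqrt{67} \approx 1915.4$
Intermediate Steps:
$234 \sqrt{-73 + L} = 234 \sqrt{-73 + 140} = 234 \sqrt{67}$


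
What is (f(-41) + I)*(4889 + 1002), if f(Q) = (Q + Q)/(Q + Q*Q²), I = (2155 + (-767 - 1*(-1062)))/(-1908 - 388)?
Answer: -866041801/137924 ≈ -6279.1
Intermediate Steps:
I = -175/164 (I = (2155 + (-767 + 1062))/(-2296) = (2155 + 295)*(-1/2296) = 2450*(-1/2296) = -175/164 ≈ -1.0671)
f(Q) = 2*Q/(Q + Q³) (f(Q) = (2*Q)/(Q + Q³) = 2*Q/(Q + Q³))
(f(-41) + I)*(4889 + 1002) = (2/(1 + (-41)²) - 175/164)*(4889 + 1002) = (2/(1 + 1681) - 175/164)*5891 = (2/1682 - 175/164)*5891 = (2*(1/1682) - 175/164)*5891 = (1/841 - 175/164)*5891 = -147011/137924*5891 = -866041801/137924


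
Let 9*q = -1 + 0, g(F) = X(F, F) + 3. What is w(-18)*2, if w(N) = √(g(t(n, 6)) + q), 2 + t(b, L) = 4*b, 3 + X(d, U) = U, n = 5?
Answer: 2*√161/3 ≈ 8.4590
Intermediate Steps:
X(d, U) = -3 + U
t(b, L) = -2 + 4*b
g(F) = F (g(F) = (-3 + F) + 3 = F)
q = -⅑ (q = (-1 + 0)/9 = (⅑)*(-1) = -⅑ ≈ -0.11111)
w(N) = √161/3 (w(N) = √((-2 + 4*5) - ⅑) = √((-2 + 20) - ⅑) = √(18 - ⅑) = √(161/9) = √161/3)
w(-18)*2 = (√161/3)*2 = 2*√161/3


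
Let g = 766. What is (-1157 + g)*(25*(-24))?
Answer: 234600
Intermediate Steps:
(-1157 + g)*(25*(-24)) = (-1157 + 766)*(25*(-24)) = -391*(-600) = 234600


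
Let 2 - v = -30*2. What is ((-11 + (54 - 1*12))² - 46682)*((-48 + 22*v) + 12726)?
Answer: -642014282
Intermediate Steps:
v = 62 (v = 2 - (-30)*2 = 2 - 1*(-60) = 2 + 60 = 62)
((-11 + (54 - 1*12))² - 46682)*((-48 + 22*v) + 12726) = ((-11 + (54 - 1*12))² - 46682)*((-48 + 22*62) + 12726) = ((-11 + (54 - 12))² - 46682)*((-48 + 1364) + 12726) = ((-11 + 42)² - 46682)*(1316 + 12726) = (31² - 46682)*14042 = (961 - 46682)*14042 = -45721*14042 = -642014282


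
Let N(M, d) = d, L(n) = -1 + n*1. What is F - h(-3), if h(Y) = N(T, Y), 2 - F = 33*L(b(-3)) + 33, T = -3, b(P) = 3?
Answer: -94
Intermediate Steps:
L(n) = -1 + n
F = -97 (F = 2 - (33*(-1 + 3) + 33) = 2 - (33*2 + 33) = 2 - (66 + 33) = 2 - 1*99 = 2 - 99 = -97)
h(Y) = Y
F - h(-3) = -97 - 1*(-3) = -97 + 3 = -94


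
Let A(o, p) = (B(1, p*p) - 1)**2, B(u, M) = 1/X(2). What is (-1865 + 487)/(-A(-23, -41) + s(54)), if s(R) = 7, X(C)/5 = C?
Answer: -137800/619 ≈ -222.62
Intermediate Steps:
X(C) = 5*C
B(u, M) = 1/10 (B(u, M) = 1/(5*2) = 1/10)
A(o, p) = 81/100 (A(o, p) = (1/10 - 1)**2 = (-9/10)**2 = 81/100)
(-1865 + 487)/(-A(-23, -41) + s(54)) = (-1865 + 487)/(-1*81/100 + 7) = -1378/(-81/100 + 7) = -1378/619/100 = -1378*100/619 = -137800/619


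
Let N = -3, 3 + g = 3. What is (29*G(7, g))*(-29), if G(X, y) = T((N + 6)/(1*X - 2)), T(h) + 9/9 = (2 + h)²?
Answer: -121104/25 ≈ -4844.2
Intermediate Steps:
g = 0 (g = -3 + 3 = 0)
T(h) = -1 + (2 + h)²
G(X, y) = -1 + (2 + 3/(-2 + X))² (G(X, y) = -1 + (2 + (-3 + 6)/(1*X - 2))² = -1 + (2 + 3/(X - 2))² = -1 + (2 + 3/(-2 + X))²)
(29*G(7, g))*(-29) = (29*(3*(-1 + 7²)/(4 + 7² - 4*7)))*(-29) = (29*(3*(-1 + 49)/(4 + 49 - 28)))*(-29) = (29*(3*48/25))*(-29) = (29*(3*(1/25)*48))*(-29) = (29*(144/25))*(-29) = (4176/25)*(-29) = -121104/25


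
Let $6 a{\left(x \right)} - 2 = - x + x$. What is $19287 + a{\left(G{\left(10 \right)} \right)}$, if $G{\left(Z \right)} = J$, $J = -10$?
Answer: $\frac{57862}{3} \approx 19287.0$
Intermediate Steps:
$G{\left(Z \right)} = -10$
$a{\left(x \right)} = \frac{1}{3}$ ($a{\left(x \right)} = \frac{1}{3} + \frac{- x + x}{6} = \frac{1}{3} + \frac{1}{6} \cdot 0 = \frac{1}{3} + 0 = \frac{1}{3}$)
$19287 + a{\left(G{\left(10 \right)} \right)} = 19287 + \frac{1}{3} = \frac{57862}{3}$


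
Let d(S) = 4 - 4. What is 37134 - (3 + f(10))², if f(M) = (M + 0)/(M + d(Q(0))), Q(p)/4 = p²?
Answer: 37118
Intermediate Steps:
Q(p) = 4*p²
d(S) = 0
f(M) = 1 (f(M) = (M + 0)/(M + 0) = M/M = 1)
37134 - (3 + f(10))² = 37134 - (3 + 1)² = 37134 - 1*4² = 37134 - 1*16 = 37134 - 16 = 37118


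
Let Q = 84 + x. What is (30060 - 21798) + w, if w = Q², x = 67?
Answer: 31063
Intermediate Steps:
Q = 151 (Q = 84 + 67 = 151)
w = 22801 (w = 151² = 22801)
(30060 - 21798) + w = (30060 - 21798) + 22801 = 8262 + 22801 = 31063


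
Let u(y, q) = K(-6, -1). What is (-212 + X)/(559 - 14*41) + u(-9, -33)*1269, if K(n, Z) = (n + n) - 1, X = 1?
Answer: -247244/15 ≈ -16483.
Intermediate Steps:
K(n, Z) = -1 + 2*n (K(n, Z) = 2*n - 1 = -1 + 2*n)
u(y, q) = -13 (u(y, q) = -1 + 2*(-6) = -1 - 12 = -13)
(-212 + X)/(559 - 14*41) + u(-9, -33)*1269 = (-212 + 1)/(559 - 14*41) - 13*1269 = -211/(559 - 574) - 16497 = -211/(-15) - 16497 = -211*(-1/15) - 16497 = 211/15 - 16497 = -247244/15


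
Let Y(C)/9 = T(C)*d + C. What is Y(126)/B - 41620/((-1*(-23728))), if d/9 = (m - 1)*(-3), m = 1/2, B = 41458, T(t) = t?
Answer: -166915307/122964428 ≈ -1.3574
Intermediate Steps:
m = ½ ≈ 0.50000
d = 27/2 (d = 9*((½ - 1)*(-3)) = 9*(-½*(-3)) = 9*(3/2) = 27/2 ≈ 13.500)
Y(C) = 261*C/2 (Y(C) = 9*(C*(27/2) + C) = 9*(27*C/2 + C) = 9*(29*C/2) = 261*C/2)
Y(126)/B - 41620/((-1*(-23728))) = ((261/2)*126)/41458 - 41620/((-1*(-23728))) = 16443*(1/41458) - 41620/23728 = 16443/41458 - 41620*1/23728 = 16443/41458 - 10405/5932 = -166915307/122964428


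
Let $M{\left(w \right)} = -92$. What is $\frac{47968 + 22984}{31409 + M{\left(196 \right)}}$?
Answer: $\frac{70952}{31317} \approx 2.2656$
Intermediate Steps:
$\frac{47968 + 22984}{31409 + M{\left(196 \right)}} = \frac{47968 + 22984}{31409 - 92} = \frac{70952}{31317}$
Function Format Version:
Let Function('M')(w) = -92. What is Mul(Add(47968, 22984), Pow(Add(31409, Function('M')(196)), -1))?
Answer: Rational(70952, 31317) ≈ 2.2656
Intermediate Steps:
Mul(Add(47968, 22984), Pow(Add(31409, Function('M')(196)), -1)) = Mul(Add(47968, 22984), Pow(Add(31409, -92), -1)) = Mul(70952, Pow(31317, -1)) = Mul(70952, Rational(1, 31317)) = Rational(70952, 31317)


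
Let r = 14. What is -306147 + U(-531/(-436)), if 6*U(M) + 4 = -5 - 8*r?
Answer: -1837003/6 ≈ -3.0617e+5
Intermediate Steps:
U(M) = -121/6 (U(M) = -2/3 + (-5 - 8*14)/6 = -2/3 + (-5 - 112)/6 = -2/3 + (1/6)*(-117) = -2/3 - 39/2 = -121/6)
-306147 + U(-531/(-436)) = -306147 - 121/6 = -1837003/6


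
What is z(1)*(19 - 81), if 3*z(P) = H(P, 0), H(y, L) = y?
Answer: -62/3 ≈ -20.667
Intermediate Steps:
z(P) = P/3
z(1)*(19 - 81) = ((⅓)*1)*(19 - 81) = (⅓)*(-62) = -62/3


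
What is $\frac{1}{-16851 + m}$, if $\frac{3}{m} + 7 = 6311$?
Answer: $- \frac{6304}{106228701} \approx -5.9344 \cdot 10^{-5}$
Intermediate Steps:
$m = \frac{3}{6304}$ ($m = \frac{3}{-7 + 6311} = \frac{3}{6304} \approx 0.00047589$)
$\frac{1}{-16851 + m} = \frac{1}{-16851 + \frac{3}{6304}} = \frac{1}{- \frac{106228701}{6304}} = - \frac{6304}{106228701}$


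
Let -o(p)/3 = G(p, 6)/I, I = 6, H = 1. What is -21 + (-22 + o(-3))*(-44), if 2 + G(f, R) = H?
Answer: 925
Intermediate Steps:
G(f, R) = -1 (G(f, R) = -2 + 1 = -1)
o(p) = 1/2 (o(p) = -(-3)/6 = -3*(-1/6) = 1/2)
-21 + (-22 + o(-3))*(-44) = -21 + (-22 + 1/2)*(-44) = -21 - 43/2*(-44) = -21 + 946 = 925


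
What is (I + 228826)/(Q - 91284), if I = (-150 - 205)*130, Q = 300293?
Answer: 182676/209009 ≈ 0.87401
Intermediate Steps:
I = -46150 (I = -355*130 = -46150)
(I + 228826)/(Q - 91284) = (-46150 + 228826)/(300293 - 91284) = 182676/209009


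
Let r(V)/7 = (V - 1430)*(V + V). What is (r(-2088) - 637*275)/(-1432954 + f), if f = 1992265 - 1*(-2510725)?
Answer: 102663001/3070036 ≈ 33.440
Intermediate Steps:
r(V) = 14*V*(-1430 + V) (r(V) = 7*((V - 1430)*(V + V)) = 7*((-1430 + V)*(2*V)) = 7*(2*V*(-1430 + V)) = 14*V*(-1430 + V))
f = 4502990 (f = 1992265 + 2510725 = 4502990)
(r(-2088) - 637*275)/(-1432954 + f) = (14*(-2088)*(-1430 - 2088) - 637*275)/(-1432954 + 4502990) = (14*(-2088)*(-3518) - 175175)/3070036 = (102838176 - 175175)*(1/3070036) = 102663001*(1/3070036) = 102663001/3070036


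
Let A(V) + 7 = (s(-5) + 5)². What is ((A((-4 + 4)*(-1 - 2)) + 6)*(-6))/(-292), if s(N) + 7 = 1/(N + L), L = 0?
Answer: 144/1825 ≈ 0.078904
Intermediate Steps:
s(N) = -7 + 1/N (s(N) = -7 + 1/(N + 0) = -7 + 1/N)
A(V) = -54/25 (A(V) = -7 + ((-7 + 1/(-5)) + 5)² = -7 + ((-7 - ⅕) + 5)² = -7 + (-36/5 + 5)² = -7 + (-11/5)² = -7 + 121/25 = -54/25)
((A((-4 + 4)*(-1 - 2)) + 6)*(-6))/(-292) = ((-54/25 + 6)*(-6))/(-292) = ((96/25)*(-6))*(-1/292) = -576/25*(-1/292) = 144/1825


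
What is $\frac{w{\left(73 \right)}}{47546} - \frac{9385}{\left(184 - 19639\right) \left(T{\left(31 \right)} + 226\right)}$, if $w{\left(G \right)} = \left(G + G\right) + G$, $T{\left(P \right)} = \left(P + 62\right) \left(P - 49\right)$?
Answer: $\frac{572319475}{133941075864} \approx 0.0042729$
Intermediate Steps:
$T{\left(P \right)} = \left(-49 + P\right) \left(62 + P\right)$ ($T{\left(P \right)} = \left(62 + P\right) \left(-49 + P\right) = \left(-49 + P\right) \left(62 + P\right)$)
$w{\left(G \right)} = 3 G$ ($w{\left(G \right)} = 2 G + G = 3 G$)
$\frac{w{\left(73 \right)}}{47546} - \frac{9385}{\left(184 - 19639\right) \left(T{\left(31 \right)} + 226\right)} = \frac{3 \cdot 73}{47546} - \frac{9385}{\left(184 - 19639\right) \left(\left(-3038 + 31^{2} + 13 \cdot 31\right) + 226\right)} = 219 \cdot \frac{1}{47546} - \frac{9385}{\left(-19455\right) \left(\left(-3038 + 961 + 403\right) + 226\right)} = \frac{219}{47546} - \frac{9385}{\left(-19455\right) \left(-1674 + 226\right)} = \frac{219}{47546} - \frac{9385}{\left(-19455\right) \left(-1448\right)} = \frac{219}{47546} - \frac{9385}{28170840} = \frac{219}{47546} - \frac{1877}{5634168} = \frac{572319475}{133941075864}$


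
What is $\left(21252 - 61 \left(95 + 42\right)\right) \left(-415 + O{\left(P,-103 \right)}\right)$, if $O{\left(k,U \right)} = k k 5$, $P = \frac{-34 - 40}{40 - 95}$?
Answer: $- \frac{633399821}{121} \approx -5.2347 \cdot 10^{6}$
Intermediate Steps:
$P = \frac{74}{55}$ ($P = - \frac{74}{-55} = \left(-74\right) \left(- \frac{1}{55}\right) = \frac{74}{55} \approx 1.3455$)
$O{\left(k,U \right)} = 5 k^{2}$ ($O{\left(k,U \right)} = k^{2} \cdot 5 = 5 k^{2}$)
$\left(21252 - 61 \left(95 + 42\right)\right) \left(-415 + O{\left(P,-103 \right)}\right) = \left(21252 - 61 \left(95 + 42\right)\right) \left(-415 + 5 \left(\frac{74}{55}\right)^{2}\right) = \left(21252 - 8357\right) \left(-415 + 5 \cdot \frac{5476}{3025}\right) = \left(21252 - 8357\right) \left(-415 + \frac{5476}{605}\right) = 12895 \left(- \frac{245599}{605}\right) = - \frac{633399821}{121}$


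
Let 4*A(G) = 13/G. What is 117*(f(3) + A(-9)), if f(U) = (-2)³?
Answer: -3913/4 ≈ -978.25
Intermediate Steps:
f(U) = -8
A(G) = 13/(4*G) (A(G) = (13/G)/4 = 13/(4*G))
117*(f(3) + A(-9)) = 117*(-8 + (13/4)/(-9)) = 117*(-8 + (13/4)*(-⅑)) = 117*(-8 - 13/36) = 117*(-301/36) = -3913/4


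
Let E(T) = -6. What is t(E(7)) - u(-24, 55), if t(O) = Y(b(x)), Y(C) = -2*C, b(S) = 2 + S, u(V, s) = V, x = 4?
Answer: 12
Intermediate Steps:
t(O) = -12 (t(O) = -2*(2 + 4) = -2*6 = -12)
t(E(7)) - u(-24, 55) = -12 - 1*(-24) = -12 + 24 = 12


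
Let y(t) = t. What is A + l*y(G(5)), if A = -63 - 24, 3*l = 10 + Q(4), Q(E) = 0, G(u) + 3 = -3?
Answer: -107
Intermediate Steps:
G(u) = -6 (G(u) = -3 - 3 = -6)
l = 10/3 (l = (10 + 0)/3 = (1/3)*10 = 10/3 ≈ 3.3333)
A = -87
A + l*y(G(5)) = -87 + (10/3)*(-6) = -87 - 20 = -107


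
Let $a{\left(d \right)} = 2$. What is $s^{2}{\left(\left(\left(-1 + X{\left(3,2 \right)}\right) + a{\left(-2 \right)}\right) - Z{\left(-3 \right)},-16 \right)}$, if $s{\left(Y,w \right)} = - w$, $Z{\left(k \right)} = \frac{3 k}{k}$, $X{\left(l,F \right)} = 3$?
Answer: $256$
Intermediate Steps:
$Z{\left(k \right)} = 3$
$s^{2}{\left(\left(\left(-1 + X{\left(3,2 \right)}\right) + a{\left(-2 \right)}\right) - Z{\left(-3 \right)},-16 \right)} = \left(\left(-1\right) \left(-16\right)\right)^{2} = 16^{2} = 256$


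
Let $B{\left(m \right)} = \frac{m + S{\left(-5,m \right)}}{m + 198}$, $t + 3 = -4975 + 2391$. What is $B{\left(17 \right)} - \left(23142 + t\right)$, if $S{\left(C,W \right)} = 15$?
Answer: $- \frac{4419293}{215} \approx -20555.0$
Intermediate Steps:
$t = -2587$ ($t = -3 + \left(-4975 + 2391\right) = -3 - 2584 = -2587$)
$B{\left(m \right)} = \frac{15 + m}{198 + m}$ ($B{\left(m \right)} = \frac{m + 15}{m + 198} = \frac{15 + m}{198 + m}$)
$B{\left(17 \right)} - \left(23142 + t\right) = \frac{15 + 17}{198 + 17} - 20555 = \frac{1}{215} \cdot 32 + \left(-23142 + 2587\right) = \frac{1}{215} \cdot 32 - 20555 = \frac{32}{215} - 20555 = - \frac{4419293}{215}$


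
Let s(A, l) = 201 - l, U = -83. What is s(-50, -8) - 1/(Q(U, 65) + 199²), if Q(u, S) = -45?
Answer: 8267203/39556 ≈ 209.00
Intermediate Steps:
s(-50, -8) - 1/(Q(U, 65) + 199²) = (201 - 1*(-8)) - 1/(-45 + 199²) = (201 + 8) - 1/(-45 + 39601) = 209 - 1/39556 = 8267203/39556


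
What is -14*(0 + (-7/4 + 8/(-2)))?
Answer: 161/2 ≈ 80.500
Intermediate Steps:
-14*(0 + (-7/4 + 8/(-2))) = -14*(0 + (-7*¼ + 8*(-½))) = -14*(0 + (-7/4 - 4)) = -14*(0 - 23/4) = -14*(-23/4) = 161/2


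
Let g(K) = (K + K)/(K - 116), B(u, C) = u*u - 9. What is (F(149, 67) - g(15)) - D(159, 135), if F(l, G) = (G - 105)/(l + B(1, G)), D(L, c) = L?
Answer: -2263927/14241 ≈ -158.97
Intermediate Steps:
B(u, C) = -9 + u**2 (B(u, C) = u**2 - 9 = -9 + u**2)
F(l, G) = (-105 + G)/(-8 + l) (F(l, G) = (G - 105)/(l + (-9 + 1**2)) = (-105 + G)/(l + (-9 + 1)) = (-105 + G)/(l - 8) = (-105 + G)/(-8 + l))
g(K) = 2*K/(-116 + K) (g(K) = (2*K)/(-116 + K) = 2*K/(-116 + K))
(F(149, 67) - g(15)) - D(159, 135) = ((-105 + 67)/(-8 + 149) - 2*15/(-116 + 15)) - 1*159 = (-38/141 - 2*15/(-101)) - 159 = ((1/141)*(-38) - 2*15*(-1)/101) - 159 = (-38/141 - 1*(-30/101)) - 159 = (-38/141 + 30/101) - 159 = 392/14241 - 159 = -2263927/14241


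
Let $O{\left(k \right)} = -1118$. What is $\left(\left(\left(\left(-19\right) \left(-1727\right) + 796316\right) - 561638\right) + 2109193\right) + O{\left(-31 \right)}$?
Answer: $2375566$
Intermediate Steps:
$\left(\left(\left(\left(-19\right) \left(-1727\right) + 796316\right) - 561638\right) + 2109193\right) + O{\left(-31 \right)} = \left(\left(\left(\left(-19\right) \left(-1727\right) + 796316\right) - 561638\right) + 2109193\right) - 1118 = \left(\left(\left(32813 + 796316\right) - 561638\right) + 2109193\right) - 1118 = \left(\left(829129 - 561638\right) + 2109193\right) - 1118 = \left(267491 + 2109193\right) - 1118 = 2376684 - 1118 = 2375566$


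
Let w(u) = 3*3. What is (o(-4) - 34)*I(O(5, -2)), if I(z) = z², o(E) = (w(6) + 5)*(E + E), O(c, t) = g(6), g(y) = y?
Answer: -5256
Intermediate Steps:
w(u) = 9
O(c, t) = 6
o(E) = 28*E (o(E) = (9 + 5)*(E + E) = 14*(2*E) = 28*E)
(o(-4) - 34)*I(O(5, -2)) = (28*(-4) - 34)*6² = (-112 - 34)*36 = -146*36 = -5256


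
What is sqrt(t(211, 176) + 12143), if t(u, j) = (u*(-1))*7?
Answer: sqrt(10666) ≈ 103.28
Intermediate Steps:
t(u, j) = -7*u (t(u, j) = -u*7 = -7*u)
sqrt(t(211, 176) + 12143) = sqrt(-7*211 + 12143) = sqrt(-1477 + 12143) = sqrt(10666)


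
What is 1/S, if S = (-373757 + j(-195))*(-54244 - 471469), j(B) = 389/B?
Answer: 195/38315542681852 ≈ 5.0893e-12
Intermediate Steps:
S = 38315542681852/195 (S = (-373757 + 389/(-195))*(-54244 - 471469) = (-373757 + 389*(-1/195))*(-525713) = (-373757 - 389/195)*(-525713) = -72883004/195*(-525713) = 38315542681852/195 ≈ 1.9649e+11)
1/S = 1/(38315542681852/195) = 195/38315542681852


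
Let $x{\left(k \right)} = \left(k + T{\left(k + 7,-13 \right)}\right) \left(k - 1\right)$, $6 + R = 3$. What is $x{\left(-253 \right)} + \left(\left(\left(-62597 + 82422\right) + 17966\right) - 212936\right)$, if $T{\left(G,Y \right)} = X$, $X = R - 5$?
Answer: $-108851$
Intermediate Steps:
$R = -3$ ($R = -6 + 3 = -3$)
$X = -8$ ($X = -3 - 5 = -8$)
$T{\left(G,Y \right)} = -8$
$x{\left(k \right)} = \left(-1 + k\right) \left(-8 + k\right)$ ($x{\left(k \right)} = \left(k - 8\right) \left(k - 1\right) = \left(-8 + k\right) \left(-1 + k\right) = \left(-1 + k\right) \left(-8 + k\right)$)
$x{\left(-253 \right)} + \left(\left(\left(-62597 + 82422\right) + 17966\right) - 212936\right) = \left(8 + \left(-253\right)^{2} - -2277\right) + \left(\left(\left(-62597 + 82422\right) + 17966\right) - 212936\right) = \left(8 + 64009 + 2277\right) + \left(\left(19825 + 17966\right) - 212936\right) = 66294 + \left(37791 - 212936\right) = 66294 - 175145 = -108851$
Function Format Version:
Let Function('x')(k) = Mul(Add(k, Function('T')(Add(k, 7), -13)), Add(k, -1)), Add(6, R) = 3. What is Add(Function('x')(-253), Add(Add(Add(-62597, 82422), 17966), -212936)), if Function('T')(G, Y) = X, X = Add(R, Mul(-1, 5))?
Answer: -108851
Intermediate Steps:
R = -3 (R = Add(-6, 3) = -3)
X = -8 (X = Add(-3, Mul(-1, 5)) = Add(-3, -5) = -8)
Function('T')(G, Y) = -8
Function('x')(k) = Mul(Add(-1, k), Add(-8, k)) (Function('x')(k) = Mul(Add(k, -8), Add(k, -1)) = Mul(Add(-8, k), Add(-1, k)) = Mul(Add(-1, k), Add(-8, k)))
Add(Function('x')(-253), Add(Add(Add(-62597, 82422), 17966), -212936)) = Add(Add(8, Pow(-253, 2), Mul(-9, -253)), Add(Add(Add(-62597, 82422), 17966), -212936)) = Add(Add(8, 64009, 2277), Add(Add(19825, 17966), -212936)) = Add(66294, Add(37791, -212936)) = Add(66294, -175145) = -108851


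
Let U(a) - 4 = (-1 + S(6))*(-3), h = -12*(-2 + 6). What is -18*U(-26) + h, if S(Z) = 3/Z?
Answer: -147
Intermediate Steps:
h = -48 (h = -12*4 = -48)
U(a) = 11/2 (U(a) = 4 + (-1 + 3/6)*(-3) = 4 + (-1 + 3*(⅙))*(-3) = 4 + (-1 + ½)*(-3) = 4 - ½*(-3) = 4 + 3/2 = 11/2)
-18*U(-26) + h = -18*11/2 - 48 = -99 - 48 = -147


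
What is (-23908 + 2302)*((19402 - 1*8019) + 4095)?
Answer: -334417668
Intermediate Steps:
(-23908 + 2302)*((19402 - 1*8019) + 4095) = -21606*((19402 - 8019) + 4095) = -21606*(11383 + 4095) = -21606*15478 = -334417668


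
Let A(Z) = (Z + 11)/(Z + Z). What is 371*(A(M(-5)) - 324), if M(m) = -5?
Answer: -602133/5 ≈ -1.2043e+5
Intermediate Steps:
A(Z) = (11 + Z)/(2*Z) (A(Z) = (11 + Z)/((2*Z)) = (11 + Z)*(1/(2*Z)) = (11 + Z)/(2*Z))
371*(A(M(-5)) - 324) = 371*((1/2)*(11 - 5)/(-5) - 324) = 371*((1/2)*(-1/5)*6 - 324) = 371*(-3/5 - 324) = 371*(-1623/5) = -602133/5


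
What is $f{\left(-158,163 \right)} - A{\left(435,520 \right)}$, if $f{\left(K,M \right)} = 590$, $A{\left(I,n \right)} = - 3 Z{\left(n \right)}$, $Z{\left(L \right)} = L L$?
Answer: $811790$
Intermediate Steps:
$Z{\left(L \right)} = L^{2}$
$A{\left(I,n \right)} = - 3 n^{2}$
$f{\left(-158,163 \right)} - A{\left(435,520 \right)} = 590 - - 3 \cdot 520^{2} = 590 - \left(-3\right) 270400 = 590 - -811200 = 590 + 811200 = 811790$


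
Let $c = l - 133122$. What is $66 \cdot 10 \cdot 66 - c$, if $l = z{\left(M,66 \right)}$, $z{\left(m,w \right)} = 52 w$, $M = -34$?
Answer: $173250$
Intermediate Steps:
$l = 3432$ ($l = 52 \cdot 66 = 3432$)
$c = -129690$ ($c = 3432 - 133122 = -129690$)
$66 \cdot 10 \cdot 66 - c = 66 \cdot 10 \cdot 66 - -129690 = 660 \cdot 66 + 129690 = 43560 + 129690 = 173250$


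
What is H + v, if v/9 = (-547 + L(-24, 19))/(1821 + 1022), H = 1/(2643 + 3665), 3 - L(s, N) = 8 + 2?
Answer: -31448845/17933644 ≈ -1.7536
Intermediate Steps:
L(s, N) = -7 (L(s, N) = 3 - (8 + 2) = 3 - 1*10 = 3 - 10 = -7)
H = 1/6308 ≈ 0.00015853
v = -4986/2843 (v = 9*((-547 - 7)/(1821 + 1022)) = 9*(-554/2843) = -4986/2843 ≈ -1.7538)
H + v = 1/6308 - 4986/2843 = -31448845/17933644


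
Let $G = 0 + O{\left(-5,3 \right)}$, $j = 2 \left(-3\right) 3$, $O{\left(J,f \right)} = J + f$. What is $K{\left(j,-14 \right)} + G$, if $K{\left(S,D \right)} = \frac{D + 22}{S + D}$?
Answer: $- \frac{9}{4} \approx -2.25$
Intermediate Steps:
$j = -18$ ($j = \left(-6\right) 3 = -18$)
$K{\left(S,D \right)} = \frac{22 + D}{D + S}$
$G = -2$ ($G = 0 + \left(-5 + 3\right) = 0 - 2 = -2$)
$K{\left(j,-14 \right)} + G = \frac{22 - 14}{-14 - 18} - 2 = \frac{1}{-32} \cdot 8 - 2 = \left(- \frac{1}{32}\right) 8 - 2 = - \frac{1}{4} - 2 = - \frac{9}{4}$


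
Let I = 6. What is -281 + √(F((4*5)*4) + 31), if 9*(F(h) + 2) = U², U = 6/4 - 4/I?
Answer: -281 + √9421/18 ≈ -275.61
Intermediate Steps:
U = ⅚ (U = 6/4 - 4/6 = 6*(¼) - 4*⅙ = 3/2 - ⅔ = ⅚ ≈ 0.83333)
F(h) = -623/324 (F(h) = -2 + (⅚)²/9 = -2 + (⅑)*(25/36) = -2 + 25/324 = -623/324)
-281 + √(F((4*5)*4) + 31) = -281 + √(-623/324 + 31) = -281 + √(9421/324) = -281 + √9421/18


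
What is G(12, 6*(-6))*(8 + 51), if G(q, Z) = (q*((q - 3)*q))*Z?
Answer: -2752704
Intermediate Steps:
G(q, Z) = Z*q²*(-3 + q) (G(q, Z) = (q*((-3 + q)*q))*Z = (q*(q*(-3 + q)))*Z = (q²*(-3 + q))*Z = Z*q²*(-3 + q))
G(12, 6*(-6))*(8 + 51) = ((6*(-6))*12²*(-3 + 12))*(8 + 51) = -36*144*9*59 = -46656*59 = -2752704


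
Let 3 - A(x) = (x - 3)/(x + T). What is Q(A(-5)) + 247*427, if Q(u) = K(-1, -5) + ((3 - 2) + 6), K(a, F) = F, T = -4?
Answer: 105471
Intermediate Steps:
A(x) = 3 - (-3 + x)/(-4 + x) (A(x) = 3 - (x - 3)/(x - 4) = 3 - (-3 + x)/(-4 + x))
Q(u) = 2 (Q(u) = -5 + ((3 - 2) + 6) = -5 + (1 + 6) = -5 + 7 = 2)
Q(A(-5)) + 247*427 = 2 + 247*427 = 2 + 105469 = 105471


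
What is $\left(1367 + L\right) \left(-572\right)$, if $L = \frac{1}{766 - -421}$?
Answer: $- \frac{928144360}{1187} \approx -7.8192 \cdot 10^{5}$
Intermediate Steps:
$L = \frac{1}{1187}$ ($L = \frac{1}{766 + 421} = \frac{1}{1187} \approx 0.00084246$)
$\left(1367 + L\right) \left(-572\right) = \left(1367 + \frac{1}{1187}\right) \left(-572\right) = \frac{1622630}{1187} \left(-572\right) = - \frac{928144360}{1187}$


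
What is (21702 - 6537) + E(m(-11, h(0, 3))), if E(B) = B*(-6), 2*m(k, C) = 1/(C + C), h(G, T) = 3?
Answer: 30329/2 ≈ 15165.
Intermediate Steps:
m(k, C) = 1/(4*C) (m(k, C) = 1/(2*(C + C)) = 1/(2*((2*C))) = (1/(2*C))/2 = 1/(4*C))
E(B) = -6*B
(21702 - 6537) + E(m(-11, h(0, 3))) = (21702 - 6537) - 3/(2*3) = 15165 - 3/(2*3) = 15165 - 6*1/12 = 15165 - 1/2 = 30329/2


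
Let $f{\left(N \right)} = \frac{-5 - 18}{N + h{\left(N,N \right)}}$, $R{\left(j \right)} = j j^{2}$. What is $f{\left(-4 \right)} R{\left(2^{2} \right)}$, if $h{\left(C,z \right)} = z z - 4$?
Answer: $-184$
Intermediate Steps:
$R{\left(j \right)} = j^{3}$
$h{\left(C,z \right)} = -4 + z^{2}$ ($h{\left(C,z \right)} = z^{2} - 4 = -4 + z^{2}$)
$f{\left(N \right)} = - \frac{23}{-4 + N + N^{2}}$ ($f{\left(N \right)} = \frac{-5 - 18}{N + \left(-4 + N^{2}\right)} = - \frac{23}{-4 + N + N^{2}}$)
$f{\left(-4 \right)} R{\left(2^{2} \right)} = - \frac{23}{-4 - 4 + \left(-4\right)^{2}} \left(2^{2}\right)^{3} = - \frac{23}{-4 - 4 + 16} \cdot 4^{3} = - \frac{23}{8} \cdot 64 = \left(-23\right) \frac{1}{8} \cdot 64 = \left(- \frac{23}{8}\right) 64 = -184$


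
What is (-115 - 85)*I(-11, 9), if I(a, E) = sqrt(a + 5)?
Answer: -200*I*sqrt(6) ≈ -489.9*I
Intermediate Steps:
I(a, E) = sqrt(5 + a)
(-115 - 85)*I(-11, 9) = (-115 - 85)*sqrt(5 - 11) = -200*I*sqrt(6)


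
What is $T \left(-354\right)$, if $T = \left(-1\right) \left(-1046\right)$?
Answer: $-370284$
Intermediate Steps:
$T = 1046$
$T \left(-354\right) = 1046 \left(-354\right) = -370284$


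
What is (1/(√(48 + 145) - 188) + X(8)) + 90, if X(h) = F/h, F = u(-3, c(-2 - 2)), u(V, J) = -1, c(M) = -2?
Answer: 25272065/281208 - √193/35151 ≈ 89.869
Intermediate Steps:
F = -1
X(h) = -1/h
(1/(√(48 + 145) - 188) + X(8)) + 90 = (1/(√(48 + 145) - 188) - 1/8) + 90 = (1/(√193 - 188) - 1*⅛) + 90 = (1/(-188 + √193) - ⅛) + 90 = (-⅛ + 1/(-188 + √193)) + 90 = 719/8 + 1/(-188 + √193)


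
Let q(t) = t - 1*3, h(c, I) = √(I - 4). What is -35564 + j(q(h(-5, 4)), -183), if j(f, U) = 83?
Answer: -35481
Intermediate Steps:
h(c, I) = √(-4 + I)
q(t) = -3 + t (q(t) = t - 3 = -3 + t)
-35564 + j(q(h(-5, 4)), -183) = -35564 + 83 = -35481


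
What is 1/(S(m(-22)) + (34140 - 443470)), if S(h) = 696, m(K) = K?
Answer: -1/408634 ≈ -2.4472e-6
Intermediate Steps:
1/(S(m(-22)) + (34140 - 443470)) = 1/(696 + (34140 - 443470)) = 1/(696 - 409330) = 1/(-408634) = -1/408634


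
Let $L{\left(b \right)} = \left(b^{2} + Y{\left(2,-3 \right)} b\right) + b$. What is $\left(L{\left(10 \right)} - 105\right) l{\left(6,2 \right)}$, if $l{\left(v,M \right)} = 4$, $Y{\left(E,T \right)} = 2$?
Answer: $100$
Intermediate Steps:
$L{\left(b \right)} = b^{2} + 3 b$ ($L{\left(b \right)} = \left(b^{2} + 2 b\right) + b = b^{2} + 3 b$)
$\left(L{\left(10 \right)} - 105\right) l{\left(6,2 \right)} = \left(10 \left(3 + 10\right) - 105\right) 4 = \left(10 \cdot 13 - 105\right) 4 = \left(130 - 105\right) 4 = 25 \cdot 4 = 100$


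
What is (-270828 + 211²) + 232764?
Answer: 6457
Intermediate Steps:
(-270828 + 211²) + 232764 = (-270828 + 44521) + 232764 = -226307 + 232764 = 6457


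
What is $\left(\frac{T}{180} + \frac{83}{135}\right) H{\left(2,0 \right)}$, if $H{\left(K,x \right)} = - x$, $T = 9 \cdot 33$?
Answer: $0$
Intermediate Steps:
$T = 297$
$\left(\frac{T}{180} + \frac{83}{135}\right) H{\left(2,0 \right)} = \left(\frac{297}{180} + \frac{83}{135}\right) \left(\left(-1\right) 0\right) = \left(297 \cdot \frac{1}{180} + 83 \cdot \frac{1}{135}\right) 0 = \left(\frac{33}{20} + \frac{83}{135}\right) 0 = \frac{1223}{540} \cdot 0 = 0$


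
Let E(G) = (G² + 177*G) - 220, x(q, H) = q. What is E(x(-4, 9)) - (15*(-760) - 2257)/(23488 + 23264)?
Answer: -42624167/46752 ≈ -911.71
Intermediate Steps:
E(G) = -220 + G² + 177*G
E(x(-4, 9)) - (15*(-760) - 2257)/(23488 + 23264) = (-220 + (-4)² + 177*(-4)) - (15*(-760) - 2257)/(23488 + 23264) = (-220 + 16 - 708) - (-11400 - 2257)/46752 = -912 - (-13657)/46752 = -912 - 1*(-13657/46752) = -912 + 13657/46752 = -42624167/46752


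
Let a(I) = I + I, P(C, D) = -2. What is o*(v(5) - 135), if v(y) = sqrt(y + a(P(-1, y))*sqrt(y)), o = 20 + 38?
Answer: -7830 + 58*sqrt(5 - 4*sqrt(5)) ≈ -7830.0 + 115.19*I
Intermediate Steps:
o = 58
a(I) = 2*I
v(y) = sqrt(y - 4*sqrt(y)) (v(y) = sqrt(y + (2*(-2))*sqrt(y)) = sqrt(y - 4*sqrt(y)))
o*(v(5) - 135) = 58*(sqrt(5 - 4*sqrt(5)) - 135) = 58*(-135 + sqrt(5 - 4*sqrt(5))) = -7830 + 58*sqrt(5 - 4*sqrt(5))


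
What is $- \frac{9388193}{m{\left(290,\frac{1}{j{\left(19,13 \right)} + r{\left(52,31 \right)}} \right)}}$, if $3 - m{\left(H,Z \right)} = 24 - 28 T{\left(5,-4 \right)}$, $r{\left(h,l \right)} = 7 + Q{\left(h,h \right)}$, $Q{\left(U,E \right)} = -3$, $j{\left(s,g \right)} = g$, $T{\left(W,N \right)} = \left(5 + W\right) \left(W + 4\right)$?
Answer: $- \frac{9388193}{2499} \approx -3756.8$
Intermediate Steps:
$T{\left(W,N \right)} = \left(4 + W\right) \left(5 + W\right)$ ($T{\left(W,N \right)} = \left(5 + W\right) \left(4 + W\right) = \left(4 + W\right) \left(5 + W\right)$)
$r{\left(h,l \right)} = 4$ ($r{\left(h,l \right)} = 7 - 3 = 4$)
$m{\left(H,Z \right)} = 2499$ ($m{\left(H,Z \right)} = 3 - \left(24 - 28 \left(20 + 5^{2} + 9 \cdot 5\right)\right) = 3 - \left(24 - 28 \left(20 + 25 + 45\right)\right) = 3 - \left(24 - 2520\right) = 3 - -2496 = 3 + 2496 = 2499$)
$- \frac{9388193}{m{\left(290,\frac{1}{j{\left(19,13 \right)} + r{\left(52,31 \right)}} \right)}} = - \frac{9388193}{2499}$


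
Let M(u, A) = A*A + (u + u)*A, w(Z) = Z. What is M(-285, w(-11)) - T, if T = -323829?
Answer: 330220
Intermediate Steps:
M(u, A) = A² + 2*A*u (M(u, A) = A² + (2*u)*A = A² + 2*A*u)
M(-285, w(-11)) - T = -11*(-11 + 2*(-285)) - 1*(-323829) = -11*(-11 - 570) + 323829 = -11*(-581) + 323829 = 6391 + 323829 = 330220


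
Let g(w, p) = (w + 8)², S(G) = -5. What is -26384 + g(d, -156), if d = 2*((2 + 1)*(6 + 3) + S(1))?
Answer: -23680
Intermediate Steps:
d = 44 (d = 2*((2 + 1)*(6 + 3) - 5) = 2*(3*9 - 5) = 2*(27 - 5) = 2*22 = 44)
g(w, p) = (8 + w)²
-26384 + g(d, -156) = -26384 + (8 + 44)² = -26384 + 52² = -26384 + 2704 = -23680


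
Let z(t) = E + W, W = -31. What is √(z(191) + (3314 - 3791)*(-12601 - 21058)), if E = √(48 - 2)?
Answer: √(16055312 + √46) ≈ 4006.9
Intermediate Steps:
E = √46 ≈ 6.7823
z(t) = -31 + √46 (z(t) = √46 - 31 = -31 + √46)
√(z(191) + (3314 - 3791)*(-12601 - 21058)) = √((-31 + √46) + (3314 - 3791)*(-12601 - 21058)) = √((-31 + √46) - 477*(-33659)) = √((-31 + √46) + 16055343) = √(16055312 + √46)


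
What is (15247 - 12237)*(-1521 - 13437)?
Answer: -45023580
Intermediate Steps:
(15247 - 12237)*(-1521 - 13437) = 3010*(-14958) = -45023580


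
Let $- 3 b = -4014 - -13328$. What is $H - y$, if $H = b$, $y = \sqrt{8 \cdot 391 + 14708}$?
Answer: $- \frac{9314}{3} - 14 \sqrt{91} \approx -3238.2$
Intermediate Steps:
$b = - \frac{9314}{3}$ ($b = - \frac{-4014 - -13328}{3} = - \frac{-4014 + 13328}{3} = \left(- \frac{1}{3}\right) 9314 = - \frac{9314}{3} \approx -3104.7$)
$y = 14 \sqrt{91}$ ($y = \sqrt{3128 + 14708} = \sqrt{17836} = 14 \sqrt{91} \approx 133.55$)
$H = - \frac{9314}{3} \approx -3104.7$
$H - y = - \frac{9314}{3} - 14 \sqrt{91}$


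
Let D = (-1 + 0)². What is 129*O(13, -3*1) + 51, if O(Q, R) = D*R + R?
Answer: -723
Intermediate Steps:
D = 1 (D = (-1)² = 1)
O(Q, R) = 2*R (O(Q, R) = 1*R + R = R + R = 2*R)
129*O(13, -3*1) + 51 = 129*(2*(-3*1)) + 51 = 129*(2*(-3)) + 51 = 129*(-6) + 51 = -774 + 51 = -723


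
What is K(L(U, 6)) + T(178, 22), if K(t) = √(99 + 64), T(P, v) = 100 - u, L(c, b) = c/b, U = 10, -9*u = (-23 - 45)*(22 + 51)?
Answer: -4064/9 + √163 ≈ -438.79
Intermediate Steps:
u = 4964/9 (u = -(-23 - 45)*(22 + 51)/9 = -(-68)*73/9 = -⅑*(-4964) = 4964/9 ≈ 551.56)
T(P, v) = -4064/9 (T(P, v) = 100 - 1*4964/9 = 100 - 4964/9 = -4064/9)
K(t) = √163
K(L(U, 6)) + T(178, 22) = √163 - 4064/9 = -4064/9 + √163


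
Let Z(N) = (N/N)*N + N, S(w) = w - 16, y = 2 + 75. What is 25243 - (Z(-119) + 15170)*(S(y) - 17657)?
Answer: 262768715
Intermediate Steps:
y = 77
S(w) = -16 + w
Z(N) = 2*N (Z(N) = 1*N + N = N + N = 2*N)
25243 - (Z(-119) + 15170)*(S(y) - 17657) = 25243 - (2*(-119) + 15170)*((-16 + 77) - 17657) = 25243 - (-238 + 15170)*(61 - 17657) = 25243 - 14932*(-17596) = 25243 - 1*(-262743472) = 25243 + 262743472 = 262768715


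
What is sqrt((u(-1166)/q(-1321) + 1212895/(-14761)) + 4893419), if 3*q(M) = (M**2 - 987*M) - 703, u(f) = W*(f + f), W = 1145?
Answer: 16*sqrt(19109458899035254823654)/999865857 ≈ 2212.1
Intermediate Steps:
u(f) = 2290*f (u(f) = 1145*(f + f) = 1145*(2*f) = 2290*f)
q(M) = -703/3 - 329*M + M**2/3 (q(M) = ((M**2 - 987*M) - 703)/3 = (-703 + M**2 - 987*M)/3 = -703/3 - 329*M + M**2/3)
sqrt((u(-1166)/q(-1321) + 1212895/(-14761)) + 4893419) = sqrt(((2290*(-1166))/(-703/3 - 329*(-1321) + (1/3)*(-1321)**2) + 1212895/(-14761)) + 4893419) = sqrt((-2670140/(-703/3 + 434609 + (1/3)*1745041) + 1212895*(-1/14761)) + 4893419) = sqrt((-2670140/(-703/3 + 434609 + 1745041/3) - 1212895/14761) + 4893419) = sqrt((-2670140/1016055 - 1212895/14761) + 4893419) = sqrt((-2670140*1/1016055 - 1212895/14761) + 4893419) = sqrt((-534028/203211 - 1212895/14761) + 4893419) = sqrt(-254356393153/2999597571 + 4893419) = sqrt(14678033389892096/2999597571) = 16*sqrt(19109458899035254823654)/999865857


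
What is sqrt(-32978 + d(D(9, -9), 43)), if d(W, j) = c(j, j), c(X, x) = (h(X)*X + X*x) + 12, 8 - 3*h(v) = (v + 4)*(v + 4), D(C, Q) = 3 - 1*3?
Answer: I*sqrt(563982)/3 ≈ 250.33*I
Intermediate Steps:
D(C, Q) = 0 (D(C, Q) = 3 - 3 = 0)
h(v) = 8/3 - (4 + v)**2/3 (h(v) = 8/3 - (v + 4)*(v + 4)/3 = 8/3 - (4 + v)*(4 + v)/3 = 8/3 - (4 + v)**2/3)
c(X, x) = 12 + X*x + X*(8/3 - (4 + X)**2/3) (c(X, x) = ((8/3 - (4 + X)**2/3)*X + X*x) + 12 = (X*(8/3 - (4 + X)**2/3) + X*x) + 12 = (X*x + X*(8/3 - (4 + X)**2/3)) + 12 = 12 + X*x + X*(8/3 - (4 + X)**2/3))
d(W, j) = 12 + j**2 - j*(-8 + (4 + j)**2)/3 (d(W, j) = 12 + j*j - j*(-8 + (4 + j)**2)/3 = 12 + j**2 - j*(-8 + (4 + j)**2)/3)
sqrt(-32978 + d(D(9, -9), 43)) = sqrt(-32978 + (12 - 8/3*43 - 5/3*43**2 - 1/3*43**3)) = sqrt(-32978 + (12 - 344/3 - 5/3*1849 - 1/3*79507)) = sqrt(-32978 + (12 - 344/3 - 9245/3 - 79507/3)) = sqrt(-32978 - 89060/3) = sqrt(-187994/3) = I*sqrt(563982)/3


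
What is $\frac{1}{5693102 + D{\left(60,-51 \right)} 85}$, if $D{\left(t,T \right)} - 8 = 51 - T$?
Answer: $\frac{1}{5702452} \approx 1.7536 \cdot 10^{-7}$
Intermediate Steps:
$D{\left(t,T \right)} = 59 - T$ ($D{\left(t,T \right)} = 8 - \left(-51 + T\right) = 59 - T$)
$\frac{1}{5693102 + D{\left(60,-51 \right)} 85} = \frac{1}{5693102 + \left(59 - -51\right) 85} = \frac{1}{5693102 + \left(59 + 51\right) 85} = \frac{1}{5693102 + 110 \cdot 85} = \frac{1}{5693102 + 9350} = \frac{1}{5702452}$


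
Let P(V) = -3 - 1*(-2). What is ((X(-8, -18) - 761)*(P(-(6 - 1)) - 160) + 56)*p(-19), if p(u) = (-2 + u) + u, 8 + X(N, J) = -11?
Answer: -5025440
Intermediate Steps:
P(V) = -1 (P(V) = -3 + 2 = -1)
X(N, J) = -19 (X(N, J) = -8 - 11 = -19)
p(u) = -2 + 2*u
((X(-8, -18) - 761)*(P(-(6 - 1)) - 160) + 56)*p(-19) = ((-19 - 761)*(-1 - 160) + 56)*(-2 + 2*(-19)) = (-780*(-161) + 56)*(-2 - 38) = (125580 + 56)*(-40) = 125636*(-40) = -5025440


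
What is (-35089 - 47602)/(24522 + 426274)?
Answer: -82691/450796 ≈ -0.18343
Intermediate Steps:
(-35089 - 47602)/(24522 + 426274) = -82691/450796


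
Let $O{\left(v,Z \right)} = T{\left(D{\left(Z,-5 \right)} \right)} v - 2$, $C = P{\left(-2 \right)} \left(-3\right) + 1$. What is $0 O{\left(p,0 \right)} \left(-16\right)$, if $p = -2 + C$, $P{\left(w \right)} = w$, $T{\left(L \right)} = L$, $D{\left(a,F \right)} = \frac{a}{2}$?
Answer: $0$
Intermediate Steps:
$D{\left(a,F \right)} = \frac{a}{2}$ ($D{\left(a,F \right)} = a \frac{1}{2} = \frac{a}{2}$)
$C = 7$ ($C = \left(-2\right) \left(-3\right) + 1 = 6 + 1 = 7$)
$p = 5$ ($p = -2 + 7 = 5$)
$O{\left(v,Z \right)} = -2 + \frac{Z v}{2}$ ($O{\left(v,Z \right)} = \frac{Z}{2} v - 2 = \frac{Z v}{2} - 2 = -2 + \frac{Z v}{2}$)
$0 O{\left(p,0 \right)} \left(-16\right) = 0 \left(-2 + \frac{1}{2} \cdot 0 \cdot 5\right) \left(-16\right) = 0 \left(-2 + 0\right) \left(-16\right) = 0 \left(-2\right) \left(-16\right) = 0 \left(-16\right) = 0$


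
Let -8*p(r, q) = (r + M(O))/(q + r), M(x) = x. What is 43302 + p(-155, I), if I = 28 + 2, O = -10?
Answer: 8660367/200 ≈ 43302.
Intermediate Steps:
I = 30
p(r, q) = -(-10 + r)/(8*(q + r)) (p(r, q) = -(r - 10)/(8*(q + r)) = -(-10 + r)/(8*(q + r)))
43302 + p(-155, I) = 43302 + (10 - 1*(-155))/(8*(30 - 155)) = 43302 + (1/8)*(10 + 155)/(-125) = 43302 + (1/8)*(-1/125)*165 = 43302 - 33/200 = 8660367/200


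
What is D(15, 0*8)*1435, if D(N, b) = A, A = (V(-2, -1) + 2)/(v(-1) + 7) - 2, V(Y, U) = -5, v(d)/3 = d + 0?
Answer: -15785/4 ≈ -3946.3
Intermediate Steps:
v(d) = 3*d (v(d) = 3*(d + 0) = 3*d)
A = -11/4 (A = (-5 + 2)/(3*(-1) + 7) - 2 = -3/(-3 + 7) - 2 = -3/4 - 2 = -3*¼ - 2 = -¾ - 2 = -11/4 ≈ -2.7500)
D(N, b) = -11/4
D(15, 0*8)*1435 = -11/4*1435 = -15785/4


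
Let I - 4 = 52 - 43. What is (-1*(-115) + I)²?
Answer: 16384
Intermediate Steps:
I = 13 (I = 4 + (52 - 43) = 4 + 9 = 13)
(-1*(-115) + I)² = (-1*(-115) + 13)² = (115 + 13)² = 128² = 16384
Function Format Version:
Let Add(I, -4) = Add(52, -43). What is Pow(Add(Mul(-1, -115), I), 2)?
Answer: 16384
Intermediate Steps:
I = 13 (I = Add(4, Add(52, -43)) = Add(4, 9) = 13)
Pow(Add(Mul(-1, -115), I), 2) = Pow(Add(Mul(-1, -115), 13), 2) = Pow(Add(115, 13), 2) = Pow(128, 2) = 16384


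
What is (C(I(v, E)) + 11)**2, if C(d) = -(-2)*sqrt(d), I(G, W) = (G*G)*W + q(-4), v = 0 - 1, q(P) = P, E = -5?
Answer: 85 + 132*I ≈ 85.0 + 132.0*I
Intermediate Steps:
v = -1
I(G, W) = -4 + W*G**2 (I(G, W) = (G*G)*W - 4 = G**2*W - 4 = W*G**2 - 4 = -4 + W*G**2)
C(d) = 2*sqrt(d)
(C(I(v, E)) + 11)**2 = (2*sqrt(-4 - 5*(-1)**2) + 11)**2 = (2*sqrt(-4 - 5*1) + 11)**2 = (2*sqrt(-4 - 5) + 11)**2 = (2*sqrt(-9) + 11)**2 = (2*(3*I) + 11)**2 = (6*I + 11)**2 = (11 + 6*I)**2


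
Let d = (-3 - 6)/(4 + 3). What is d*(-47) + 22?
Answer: 577/7 ≈ 82.429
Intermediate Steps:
d = -9/7 ≈ -1.2857
d*(-47) + 22 = -9/7*(-47) + 22 = 423/7 + 22 = 577/7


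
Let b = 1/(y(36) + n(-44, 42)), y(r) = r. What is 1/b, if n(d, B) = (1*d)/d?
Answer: 37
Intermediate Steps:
n(d, B) = 1 (n(d, B) = d/d = 1)
b = 1/37 (b = 1/(36 + 1) = 1/37 ≈ 0.027027)
1/b = 1/(1/37) = 37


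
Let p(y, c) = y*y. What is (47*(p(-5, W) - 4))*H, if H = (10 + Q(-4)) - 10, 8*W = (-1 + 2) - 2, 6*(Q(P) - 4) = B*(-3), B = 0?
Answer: 3948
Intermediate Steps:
Q(P) = 4 (Q(P) = 4 + (0*(-3))/6 = 4 + (⅙)*0 = 4 + 0 = 4)
W = -⅛ (W = ((-1 + 2) - 2)/8 = (1 - 2)/8 = (⅛)*(-1) = -⅛ ≈ -0.12500)
p(y, c) = y²
H = 4 (H = (10 + 4) - 10 = 14 - 10 = 4)
(47*(p(-5, W) - 4))*H = (47*((-5)² - 4))*4 = (47*(25 - 4))*4 = (47*21)*4 = 987*4 = 3948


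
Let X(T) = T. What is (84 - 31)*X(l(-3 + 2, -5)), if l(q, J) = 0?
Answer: 0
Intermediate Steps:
(84 - 31)*X(l(-3 + 2, -5)) = (84 - 31)*0 = 53*0 = 0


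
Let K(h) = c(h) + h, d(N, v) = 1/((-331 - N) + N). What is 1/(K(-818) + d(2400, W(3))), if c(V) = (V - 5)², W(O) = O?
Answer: 331/223925140 ≈ 1.4782e-6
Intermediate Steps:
d(N, v) = -1/331 (d(N, v) = 1/(-331) = -1/331)
c(V) = (-5 + V)²
K(h) = h + (-5 + h)² (K(h) = (-5 + h)² + h = h + (-5 + h)²)
1/(K(-818) + d(2400, W(3))) = 1/((-818 + (-5 - 818)²) - 1/331) = 1/((-818 + (-823)²) - 1/331) = 1/((-818 + 677329) - 1/331) = 1/(676511 - 1/331) = 1/(223925140/331) = 331/223925140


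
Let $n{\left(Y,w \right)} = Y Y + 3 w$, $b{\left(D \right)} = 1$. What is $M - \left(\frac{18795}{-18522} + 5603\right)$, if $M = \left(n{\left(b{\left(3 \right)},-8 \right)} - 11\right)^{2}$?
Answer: $- \frac{3921359}{882} \approx -4446.0$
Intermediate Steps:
$n{\left(Y,w \right)} = Y^{2} + 3 w$
$M = 1156$ ($M = \left(\left(1^{2} + 3 \left(-8\right)\right) - 11\right)^{2} = \left(\left(1 - 24\right) - 11\right)^{2} = \left(-23 - 11\right)^{2} = \left(-34\right)^{2} = 1156$)
$M - \left(\frac{18795}{-18522} + 5603\right) = 1156 - \left(\frac{18795}{-18522} + 5603\right) = 1156 - \left(18795 \left(- \frac{1}{18522}\right) + 5603\right) = 1156 - \left(- \frac{895}{882} + 5603\right) = 1156 - \frac{4940951}{882} = - \frac{3921359}{882}$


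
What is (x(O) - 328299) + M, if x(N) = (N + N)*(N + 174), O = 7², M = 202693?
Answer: -103752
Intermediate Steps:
O = 49
x(N) = 2*N*(174 + N) (x(N) = (2*N)*(174 + N) = 2*N*(174 + N))
(x(O) - 328299) + M = (2*49*(174 + 49) - 328299) + 202693 = (2*49*223 - 328299) + 202693 = (21854 - 328299) + 202693 = -306445 + 202693 = -103752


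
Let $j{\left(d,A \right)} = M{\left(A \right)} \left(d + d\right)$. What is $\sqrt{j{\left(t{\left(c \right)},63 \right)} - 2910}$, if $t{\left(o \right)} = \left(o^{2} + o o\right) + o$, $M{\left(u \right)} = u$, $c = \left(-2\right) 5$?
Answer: $\sqrt{21030} \approx 145.02$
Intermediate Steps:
$c = -10$
$t{\left(o \right)} = o + 2 o^{2}$ ($t{\left(o \right)} = \left(o^{2} + o^{2}\right) + o = 2 o^{2} + o = o + 2 o^{2}$)
$j{\left(d,A \right)} = 2 A d$ ($j{\left(d,A \right)} = A \left(d + d\right) = A 2 d = 2 A d$)
$\sqrt{j{\left(t{\left(c \right)},63 \right)} - 2910} = \sqrt{2 \cdot 63 \left(- 10 \left(1 + 2 \left(-10\right)\right)\right) - 2910} = \sqrt{2 \cdot 63 \left(- 10 \left(1 - 20\right)\right) - 2910} = \sqrt{2 \cdot 63 \left(\left(-10\right) \left(-19\right)\right) - 2910} = \sqrt{2 \cdot 63 \cdot 190 - 2910} = \sqrt{23940 - 2910} = \sqrt{21030}$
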